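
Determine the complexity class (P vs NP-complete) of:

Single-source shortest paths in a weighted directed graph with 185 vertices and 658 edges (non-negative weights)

This problem is in P: Dijkstra's algorithm runs in O((V+E) log V).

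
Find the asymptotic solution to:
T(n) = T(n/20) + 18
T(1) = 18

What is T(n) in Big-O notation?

Each step divides n by 20 and adds 18. After log_20(n) steps, T(n) = O(log n).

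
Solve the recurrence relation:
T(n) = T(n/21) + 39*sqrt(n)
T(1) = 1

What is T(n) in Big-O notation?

Each level contributes sqrt(n/21^k). Geometric series with ratio 1/sqrt(21) < 1 sums to O(sqrt(n)).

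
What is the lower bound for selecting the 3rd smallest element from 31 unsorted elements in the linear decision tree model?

Selecting the 3rd smallest of 31 elements requires Omega(n) comparisons. Every element must be compared at least once. The BFPRT algorithm achieves O(n), making this tight.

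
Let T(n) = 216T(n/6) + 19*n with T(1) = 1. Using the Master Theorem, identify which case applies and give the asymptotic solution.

a=216, b=6, f(n)=19*n.
log_6(216) = 3 > 1.
Since f(n) = O(n^1) is polynomially smaller than n^3, Case 1 applies.
T(n) = Theta(n^3).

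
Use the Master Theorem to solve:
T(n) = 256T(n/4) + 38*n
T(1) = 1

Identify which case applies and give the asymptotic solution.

a=256, b=4, f(n)=38*n.
log_4(256) = 4 > 1.
Since f(n) = O(n^1) is polynomially smaller than n^4, Case 1 applies.
T(n) = Theta(n^4).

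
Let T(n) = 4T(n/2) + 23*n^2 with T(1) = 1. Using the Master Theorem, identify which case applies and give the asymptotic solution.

a=4, b=2, f(n)=23*n^2.
log_2(4) = 2, so n^(log_b(a)) = n^2.
f(n) = Theta(n^2), so Case 2 applies.
T(n) = Theta(n^2 log n).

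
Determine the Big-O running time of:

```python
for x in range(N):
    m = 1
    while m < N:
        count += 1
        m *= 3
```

Time complexity: O(n log n).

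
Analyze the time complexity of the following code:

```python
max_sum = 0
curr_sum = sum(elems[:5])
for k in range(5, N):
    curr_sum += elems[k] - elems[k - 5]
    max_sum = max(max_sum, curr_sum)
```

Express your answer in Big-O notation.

Time complexity: O(n).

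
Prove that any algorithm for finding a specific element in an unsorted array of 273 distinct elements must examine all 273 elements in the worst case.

Adversary argument: if the algorithm examines fewer than 273 elements, the adversary places the target in an unexamined position. The algorithm cannot distinguish 'not present' from 'in unexamined position'.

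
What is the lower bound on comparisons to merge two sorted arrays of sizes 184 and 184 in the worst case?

Adversary: with |184 - 184| <= 1 the inputs can be fully interleaved so that every adjacent pair in the merged output comes from different arrays. Then each of the 367 adjacent pairs must be directly compared, or the algorithm cannot determine their relative order. Standard merge meets this bound.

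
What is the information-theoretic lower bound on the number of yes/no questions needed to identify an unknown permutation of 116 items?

There are 116! = 33931086844518982011982560935885732032396635556994207701963662088123265314176330336254535971207181169698868584991941607780111073928236261199604691797570505851011072000000000000000000000000000 permutations. Each yes/no question gives at most 1 bit, so at least ceil(log_2(33931086844518982011982560935885732032396635556994207701963662088123265314176330336254535971207181169698868584991941607780111073928236261199604691797570505851011072000000000000000000000000000)) = 633 questions are needed.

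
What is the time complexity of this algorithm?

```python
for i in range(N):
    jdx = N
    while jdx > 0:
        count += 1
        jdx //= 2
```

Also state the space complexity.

Time complexity: O(n log n).
Space complexity: O(1).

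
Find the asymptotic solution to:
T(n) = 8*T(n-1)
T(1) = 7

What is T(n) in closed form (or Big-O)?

Each step multiplies by 8. T(n) = T(1)*8^(n-1) = 7*8^(n-1).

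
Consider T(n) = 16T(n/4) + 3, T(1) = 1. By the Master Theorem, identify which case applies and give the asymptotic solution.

a=16, b=4, f(n)=3.
log_4(16) = 2 > 0.
Since f(n) = O(n^0) is polynomially smaller than n^2, Case 1 applies.
T(n) = Theta(n^2).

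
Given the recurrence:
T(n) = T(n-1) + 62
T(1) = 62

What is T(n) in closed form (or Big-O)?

Unrolling: T(n) = T(n-1) + 62 = T(n-2) + 2*62 = ... = T(1) + (n-1)*62 = 62 + (n-1)*62 = 62n.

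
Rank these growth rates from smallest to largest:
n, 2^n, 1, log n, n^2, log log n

Ordered by growth rate: 1 < log log n < log n < n < n^2 < 2^n.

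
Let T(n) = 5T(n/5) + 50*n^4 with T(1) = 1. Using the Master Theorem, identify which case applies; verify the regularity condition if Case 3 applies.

a=5, b=5, f(n)=50*n^4.
log_5(5) = 1 < 4.
f(n) = Omega(n^(1+epsilon)) for some epsilon > 0, so Case 3 is the candidate.
Regularity: a*f(n/b) = 5*50*(n/5)^4 = (5/625)*50*n^4 <= c*f(n) with c = 5/625 < 1. Satisfied.
Case 3: T(n) = Theta(n^4).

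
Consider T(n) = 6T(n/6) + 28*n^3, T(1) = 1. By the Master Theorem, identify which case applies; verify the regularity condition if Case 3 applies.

a=6, b=6, f(n)=28*n^3.
log_6(6) = 1 < 3.
f(n) = Omega(n^(1+epsilon)) for some epsilon > 0, so Case 3 is the candidate.
Regularity: a*f(n/b) = 6*28*(n/6)^3 = (6/216)*28*n^3 <= c*f(n) with c = 6/216 < 1. Satisfied.
Case 3: T(n) = Theta(n^3).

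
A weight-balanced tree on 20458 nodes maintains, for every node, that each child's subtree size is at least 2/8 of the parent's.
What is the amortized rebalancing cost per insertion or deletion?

With balance ratio 2/8, tree height is O(log_{8/2}(20458)) = O(log n). A rebalance at a node of size s costs O(s) but requires Omega(s) updates in that subtree to retrigger. Summed over the O(log n) ancestors of the touched leaf, amortized rebalancing is O(log n).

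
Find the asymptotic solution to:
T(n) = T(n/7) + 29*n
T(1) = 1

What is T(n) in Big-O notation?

Geometric series: 29*n*(1 + 1/7 + 1/7^2 + ...) = O(n). T(n) = O(n).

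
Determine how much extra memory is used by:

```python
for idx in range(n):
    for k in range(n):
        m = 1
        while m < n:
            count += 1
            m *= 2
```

Space complexity: O(1).
Only a constant amount of auxiliary storage is used; nothing grows with n.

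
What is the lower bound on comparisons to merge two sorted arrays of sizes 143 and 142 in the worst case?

Adversary: with |143 - 142| <= 1 the inputs can be fully interleaved so that every adjacent pair in the merged output comes from different arrays. Then each of the 284 adjacent pairs must be directly compared, or the algorithm cannot determine their relative order. Standard merge meets this bound.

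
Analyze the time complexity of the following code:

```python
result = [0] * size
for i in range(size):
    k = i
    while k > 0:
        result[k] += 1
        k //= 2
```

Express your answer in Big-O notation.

Time complexity: O(n log n).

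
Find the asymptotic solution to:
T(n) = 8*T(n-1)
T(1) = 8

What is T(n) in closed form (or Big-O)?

Each step multiplies by 8. T(n) = T(1)*8^(n-1) = 8*8^(n-1).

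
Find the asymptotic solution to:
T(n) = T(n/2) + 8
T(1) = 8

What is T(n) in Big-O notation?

Each step divides n by 2 and adds 8. After log_2(n) steps, T(n) = O(log n).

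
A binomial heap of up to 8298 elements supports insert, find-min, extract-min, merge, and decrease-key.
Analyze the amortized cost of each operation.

A binomial heap with n <= 8298 elements has at most floor(log_2 8298) + 1 = 14 trees. Using potential Phi = number of trees: Insert adds one tree, but cascading merges reduce count -- amortized O(1). Find-min reads the cached minimum pointer: O(1). Extract-min creates O(log n) new trees: O(log n). Merge combines tree lists: O(log n). Decrease-key sifts the element up its tree of height <= log n: O(log n).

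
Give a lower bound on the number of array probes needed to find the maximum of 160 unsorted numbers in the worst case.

Adversary: any unprobed cell could hold a value larger than everything seen so far. If fewer than 160 cells are probed, the adversary places the max in an unprobed cell. So all 160 cells must be examined; together with 160-1 comparisons this is tight.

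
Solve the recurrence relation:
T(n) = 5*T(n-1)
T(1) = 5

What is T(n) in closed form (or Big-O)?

Each step multiplies by 5. T(n) = T(1)*5^(n-1) = 5*5^(n-1).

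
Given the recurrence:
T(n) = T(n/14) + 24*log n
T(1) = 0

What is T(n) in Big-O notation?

Each of the log_14(n) levels adds O(log n). T(n) = O(log^2 n).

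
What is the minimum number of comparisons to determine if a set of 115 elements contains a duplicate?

Determining if 115 elements are all distinct requires Omega(n log n) comparisons in the comparison model. This follows from the element distinctness lower bound.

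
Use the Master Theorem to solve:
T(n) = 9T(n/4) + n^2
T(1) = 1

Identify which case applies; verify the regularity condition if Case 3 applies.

a=9, b=4, f(n)=n^2.
log_4(9) = 1.585 < 2.
f(n) = Omega(n^(1.585+epsilon)) for some epsilon > 0, so Case 3 is the candidate.
Regularity: a*f(n/b) = 9*1*(n/4)^2 = (9/16)*1*n^2 <= c*f(n) with c = 9/16 < 1. Satisfied.
Case 3: T(n) = Theta(n^2).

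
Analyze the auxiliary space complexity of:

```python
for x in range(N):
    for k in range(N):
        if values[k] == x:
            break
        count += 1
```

Space complexity: O(1).
Only a constant amount of auxiliary storage is used; nothing grows with n.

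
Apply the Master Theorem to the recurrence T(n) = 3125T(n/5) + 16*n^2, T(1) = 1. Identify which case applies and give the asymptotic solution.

a=3125, b=5, f(n)=16*n^2.
log_5(3125) = 5 > 2.
Since f(n) = O(n^2) is polynomially smaller than n^5, Case 1 applies.
T(n) = Theta(n^5).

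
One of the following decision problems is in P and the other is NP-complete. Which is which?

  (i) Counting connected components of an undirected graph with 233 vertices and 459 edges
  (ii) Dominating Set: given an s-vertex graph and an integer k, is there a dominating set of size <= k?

(i) is P: BFS/DFS visits each vertex and edge once: O(V+E).
(ii) is NP-complete: reduces from Set Cover (with k part of the input).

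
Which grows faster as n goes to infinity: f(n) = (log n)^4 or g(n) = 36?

f(n) = (log n)^4 grows faster: any unbounded function dominates a constant.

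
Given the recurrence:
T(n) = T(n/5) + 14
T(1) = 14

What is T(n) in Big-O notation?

Each step divides n by 5 and adds 14. After log_5(n) steps, T(n) = O(log n).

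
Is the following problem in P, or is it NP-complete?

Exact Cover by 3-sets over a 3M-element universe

This problem is NP-complete: one of Karp's 21 NP-complete problems.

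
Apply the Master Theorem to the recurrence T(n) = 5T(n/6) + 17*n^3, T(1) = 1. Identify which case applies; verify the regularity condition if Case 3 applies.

a=5, b=6, f(n)=17*n^3.
log_6(5) = 0.8982 < 3.
f(n) = Omega(n^(0.8982+epsilon)) for some epsilon > 0, so Case 3 is the candidate.
Regularity: a*f(n/b) = 5*17*(n/6)^3 = (5/216)*17*n^3 <= c*f(n) with c = 5/216 < 1. Satisfied.
Case 3: T(n) = Theta(n^3).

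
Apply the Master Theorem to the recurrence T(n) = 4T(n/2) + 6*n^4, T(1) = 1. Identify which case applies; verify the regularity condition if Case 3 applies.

a=4, b=2, f(n)=6*n^4.
log_2(4) = 2 < 4.
f(n) = Omega(n^(2+epsilon)) for some epsilon > 0, so Case 3 is the candidate.
Regularity: a*f(n/b) = 4*6*(n/2)^4 = (4/16)*6*n^4 <= c*f(n) with c = 4/16 < 1. Satisfied.
Case 3: T(n) = Theta(n^4).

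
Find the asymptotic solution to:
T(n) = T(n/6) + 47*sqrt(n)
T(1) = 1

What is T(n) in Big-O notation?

Each level contributes sqrt(n/6^k). Geometric series with ratio 1/sqrt(6) < 1 sums to O(sqrt(n)).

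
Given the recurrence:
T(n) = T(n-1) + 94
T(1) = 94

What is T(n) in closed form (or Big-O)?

Unrolling: T(n) = T(n-1) + 94 = T(n-2) + 2*94 = ... = T(1) + (n-1)*94 = 94 + (n-1)*94 = 94n.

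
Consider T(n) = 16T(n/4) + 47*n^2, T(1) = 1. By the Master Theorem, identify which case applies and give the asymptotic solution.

a=16, b=4, f(n)=47*n^2.
log_4(16) = 2, so n^(log_b(a)) = n^2.
f(n) = Theta(n^2), so Case 2 applies.
T(n) = Theta(n^2 log n).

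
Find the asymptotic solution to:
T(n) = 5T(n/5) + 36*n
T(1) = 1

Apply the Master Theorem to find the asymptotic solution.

a=5, b=5, f(n)=36*n. log_5(5) = 1. Case 2: T(n) = O(n log n).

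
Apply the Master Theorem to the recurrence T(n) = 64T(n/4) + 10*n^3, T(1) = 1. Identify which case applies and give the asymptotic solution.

a=64, b=4, f(n)=10*n^3.
log_4(64) = 3, so n^(log_b(a)) = n^3.
f(n) = Theta(n^3), so Case 2 applies.
T(n) = Theta(n^3 log n).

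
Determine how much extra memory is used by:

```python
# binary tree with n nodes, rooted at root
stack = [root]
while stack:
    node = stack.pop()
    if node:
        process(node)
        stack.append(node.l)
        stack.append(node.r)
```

Space complexity: O(n).
Auxiliary storage grows linearly with the input size n in the worst case.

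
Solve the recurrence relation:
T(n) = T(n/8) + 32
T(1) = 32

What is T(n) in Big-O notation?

Each step divides n by 8 and adds 32. After log_8(n) steps, T(n) = O(log n).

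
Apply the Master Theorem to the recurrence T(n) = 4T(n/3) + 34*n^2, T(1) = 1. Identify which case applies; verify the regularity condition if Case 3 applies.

a=4, b=3, f(n)=34*n^2.
log_3(4) = 1.262 < 2.
f(n) = Omega(n^(1.262+epsilon)) for some epsilon > 0, so Case 3 is the candidate.
Regularity: a*f(n/b) = 4*34*(n/3)^2 = (4/9)*34*n^2 <= c*f(n) with c = 4/9 < 1. Satisfied.
Case 3: T(n) = Theta(n^2).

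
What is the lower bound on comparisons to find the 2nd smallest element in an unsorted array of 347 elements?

Finding the 2nd smallest of 347 elements requires Omega(n) comparisons. Every element must participate in at least one comparison; otherwise it could be the 2nd smallest.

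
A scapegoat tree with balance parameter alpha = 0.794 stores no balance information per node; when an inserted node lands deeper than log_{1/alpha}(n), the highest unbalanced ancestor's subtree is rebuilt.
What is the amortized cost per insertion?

Search/insert path is O(log n). A rebuild of a subtree of size s costs O(s), but with alpha = 0.794 at least Omega(s) insertions must have occurred in that subtree since its last rebuild. Charging O(1) of the rebuild to each such insertion gives O(log n) amortized.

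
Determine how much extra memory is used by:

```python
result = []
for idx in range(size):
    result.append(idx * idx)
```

Space complexity: O(n).
Auxiliary storage grows linearly with the input size n in the worst case.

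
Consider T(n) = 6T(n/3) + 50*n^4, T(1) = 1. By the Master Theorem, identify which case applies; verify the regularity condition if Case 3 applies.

a=6, b=3, f(n)=50*n^4.
log_3(6) = 1.631 < 4.
f(n) = Omega(n^(1.631+epsilon)) for some epsilon > 0, so Case 3 is the candidate.
Regularity: a*f(n/b) = 6*50*(n/3)^4 = (6/81)*50*n^4 <= c*f(n) with c = 6/81 < 1. Satisfied.
Case 3: T(n) = Theta(n^4).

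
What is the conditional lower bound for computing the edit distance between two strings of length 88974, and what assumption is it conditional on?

Under SETH (the Strong Exponential Time Hypothesis), edit distance on length-88974 strings cannot be computed in O(n^(2-epsilon)) time for any epsilon > 0 (Backurs-Indyk). The reduction is from CNF-SAT via the orthogonal vectors problem.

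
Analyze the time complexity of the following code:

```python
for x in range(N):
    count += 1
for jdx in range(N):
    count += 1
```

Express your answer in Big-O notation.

Time complexity: O(n).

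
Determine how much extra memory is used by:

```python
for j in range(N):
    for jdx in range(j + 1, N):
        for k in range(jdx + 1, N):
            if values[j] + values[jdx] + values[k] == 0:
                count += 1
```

Space complexity: O(1).
Only a constant amount of auxiliary storage is used; nothing grows with n.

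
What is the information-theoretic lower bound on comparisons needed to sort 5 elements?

There are 5! = 120 possible orderings. Each comparison gives 1 bit. We need at least ceil(log_2(120)) = 7 comparisons.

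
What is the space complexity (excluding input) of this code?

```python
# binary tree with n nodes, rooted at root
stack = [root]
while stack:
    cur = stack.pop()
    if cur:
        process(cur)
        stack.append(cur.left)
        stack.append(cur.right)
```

Space complexity: O(n).
Auxiliary storage grows linearly with the input size n in the worst case.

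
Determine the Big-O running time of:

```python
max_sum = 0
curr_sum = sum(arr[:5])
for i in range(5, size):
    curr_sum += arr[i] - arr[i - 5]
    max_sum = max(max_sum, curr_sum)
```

Time complexity: O(n).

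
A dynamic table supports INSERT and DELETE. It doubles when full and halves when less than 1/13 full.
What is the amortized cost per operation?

Using potential function Phi = |2*num_items - table_size| when load > 1/2, and Phi = table_size/2 - num_items otherwise. The gap of 1/13 vs 1/2 for shrinking prevents thrashing. Both insert and delete have O(1) amortized cost.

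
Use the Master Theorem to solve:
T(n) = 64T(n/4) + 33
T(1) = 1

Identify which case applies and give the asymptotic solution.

a=64, b=4, f(n)=33.
log_4(64) = 3 > 0.
Since f(n) = O(n^0) is polynomially smaller than n^3, Case 1 applies.
T(n) = Theta(n^3).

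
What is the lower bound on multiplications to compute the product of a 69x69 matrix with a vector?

A 69x69 matrix-vector product has 69 inner products of length 69. Output depends on all 69^2 = 4761 matrix entries. At least 4761 multiplications needed.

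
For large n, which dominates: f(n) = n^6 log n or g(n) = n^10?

g(n) = n^10 grows faster: n^10 / (n^6 log n) = n^4/log n -> infinity.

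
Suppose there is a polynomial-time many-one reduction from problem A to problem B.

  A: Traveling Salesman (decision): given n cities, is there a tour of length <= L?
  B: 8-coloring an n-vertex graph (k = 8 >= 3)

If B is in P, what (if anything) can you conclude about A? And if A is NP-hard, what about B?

A poly-time reduction A <=_p B means any A-instance can be transformed to a B-instance in poly time.
If B is in P: compose the reduction with B's poly-time algorithm to solve A in poly time, so A is in P.
If A is NP-hard: every NP problem reduces to A, which reduces to B; composing reductions, every NP problem reduces to B, so B is NP-hard.
(Here in fact A is NP-complete and B is NP-complete.)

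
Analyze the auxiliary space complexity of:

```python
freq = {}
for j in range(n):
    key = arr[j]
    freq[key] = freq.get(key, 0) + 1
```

Space complexity: O(n).
Auxiliary storage grows linearly with the input size n in the worst case.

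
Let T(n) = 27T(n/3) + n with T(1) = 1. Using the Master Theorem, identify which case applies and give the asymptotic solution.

a=27, b=3, f(n)=n.
log_3(27) = 3 > 1.
Since f(n) = O(n^1) is polynomially smaller than n^3, Case 1 applies.
T(n) = Theta(n^3).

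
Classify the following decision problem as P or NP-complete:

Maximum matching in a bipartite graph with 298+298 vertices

This problem is in P: Hopcroft-Karp runs in O(E sqrt(V)).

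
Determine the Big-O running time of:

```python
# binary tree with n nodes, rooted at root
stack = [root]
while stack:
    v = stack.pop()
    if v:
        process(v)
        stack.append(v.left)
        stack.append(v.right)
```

Time complexity: O(n).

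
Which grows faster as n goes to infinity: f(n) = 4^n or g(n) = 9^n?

g(n) = 9^n grows faster: (9/4)^n -> infinity since 9/4 > 1.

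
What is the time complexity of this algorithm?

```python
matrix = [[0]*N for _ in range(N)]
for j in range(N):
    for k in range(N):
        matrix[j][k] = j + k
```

Time complexity: O(n^2).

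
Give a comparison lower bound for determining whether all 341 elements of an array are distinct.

In the algebraic decision-tree model, the YES region for element distinctness on 341 elements has 341! connected components (one per ordering). Ben-Or's theorem then gives a lower bound of Omega(log(n!)) = Omega(n log n).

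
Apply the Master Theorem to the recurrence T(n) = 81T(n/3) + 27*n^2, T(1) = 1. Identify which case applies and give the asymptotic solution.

a=81, b=3, f(n)=27*n^2.
log_3(81) = 4 > 2.
Since f(n) = O(n^2) is polynomially smaller than n^4, Case 1 applies.
T(n) = Theta(n^4).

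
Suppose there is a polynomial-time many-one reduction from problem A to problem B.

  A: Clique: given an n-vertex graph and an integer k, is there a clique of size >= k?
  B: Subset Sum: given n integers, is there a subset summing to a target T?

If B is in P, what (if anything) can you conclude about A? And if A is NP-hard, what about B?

A poly-time reduction A <=_p B means any A-instance can be transformed to a B-instance in poly time.
If B is in P: compose the reduction with B's poly-time algorithm to solve A in poly time, so A is in P.
If A is NP-hard: every NP problem reduces to A, which reduces to B; composing reductions, every NP problem reduces to B, so B is NP-hard.
(Here in fact A is NP-complete and B is NP-complete.)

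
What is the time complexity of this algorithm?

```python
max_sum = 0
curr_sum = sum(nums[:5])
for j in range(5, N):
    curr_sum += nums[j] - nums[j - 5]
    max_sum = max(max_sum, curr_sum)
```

Time complexity: O(n).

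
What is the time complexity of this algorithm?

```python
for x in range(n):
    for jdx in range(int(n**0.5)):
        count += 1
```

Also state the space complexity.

Time complexity: O(n * sqrt(n)).
Space complexity: O(1).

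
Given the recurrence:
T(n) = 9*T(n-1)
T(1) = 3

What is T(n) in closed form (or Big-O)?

Each step multiplies by 9. T(n) = T(1)*9^(n-1) = 3*9^(n-1).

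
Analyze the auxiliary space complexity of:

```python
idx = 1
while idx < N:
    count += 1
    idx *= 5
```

Space complexity: O(1).
Only a constant amount of auxiliary storage is used; nothing grows with n.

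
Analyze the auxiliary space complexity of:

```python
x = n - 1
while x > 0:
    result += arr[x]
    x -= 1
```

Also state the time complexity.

Space complexity: O(1).
Only a constant amount of auxiliary storage is used; nothing grows with n.
Time complexity: O(n).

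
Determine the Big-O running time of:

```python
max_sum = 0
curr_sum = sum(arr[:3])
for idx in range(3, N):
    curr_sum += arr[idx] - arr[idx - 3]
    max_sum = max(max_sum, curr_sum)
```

Time complexity: O(n).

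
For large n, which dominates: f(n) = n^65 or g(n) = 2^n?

g(n) = 2^n grows faster: any exponential with base > 1 dominates every polynomial.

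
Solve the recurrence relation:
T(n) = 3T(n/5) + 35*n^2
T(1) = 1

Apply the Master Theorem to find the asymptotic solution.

a=3, b=5, f(n)=35*n^2. log_5(3) = 0.6826 < 2. Case 3: T(n) = O(n^2).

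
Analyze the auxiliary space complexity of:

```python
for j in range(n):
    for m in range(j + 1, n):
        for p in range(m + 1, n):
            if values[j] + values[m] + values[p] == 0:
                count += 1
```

Space complexity: O(1).
Only a constant amount of auxiliary storage is used; nothing grows with n.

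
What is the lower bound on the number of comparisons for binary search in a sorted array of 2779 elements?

With 2779 possible positions, we need at least ceil(log_2(2779)) = 12 comparisons. Each comparison splits the remaining candidates by at most half.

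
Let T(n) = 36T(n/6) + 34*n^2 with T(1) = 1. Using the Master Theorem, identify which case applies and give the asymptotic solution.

a=36, b=6, f(n)=34*n^2.
log_6(36) = 2, so n^(log_b(a)) = n^2.
f(n) = Theta(n^2), so Case 2 applies.
T(n) = Theta(n^2 log n).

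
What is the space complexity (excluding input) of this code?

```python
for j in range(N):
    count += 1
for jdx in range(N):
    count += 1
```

Space complexity: O(1).
Only a constant amount of auxiliary storage is used; nothing grows with n.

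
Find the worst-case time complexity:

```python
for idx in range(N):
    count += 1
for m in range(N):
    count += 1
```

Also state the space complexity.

Time complexity: O(n).
Space complexity: O(1).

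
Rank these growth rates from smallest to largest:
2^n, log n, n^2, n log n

Ordered by growth rate: log n < n log n < n^2 < 2^n.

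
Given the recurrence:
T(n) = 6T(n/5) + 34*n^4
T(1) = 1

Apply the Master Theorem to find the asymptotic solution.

a=6, b=5, f(n)=34*n^4. log_5(6) = 1.113 < 4. Case 3: T(n) = O(n^4).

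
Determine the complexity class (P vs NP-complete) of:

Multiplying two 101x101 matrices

This problem is in P: the schoolbook algorithm runs in O(n^3).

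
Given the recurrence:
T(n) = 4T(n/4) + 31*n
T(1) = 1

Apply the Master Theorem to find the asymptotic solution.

a=4, b=4, f(n)=31*n. log_4(4) = 1. Case 2: T(n) = O(n log n).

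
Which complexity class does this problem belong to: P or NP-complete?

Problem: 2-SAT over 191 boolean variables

This problem is in P: 2-SAT is solvable in linear time via implication-graph SCCs.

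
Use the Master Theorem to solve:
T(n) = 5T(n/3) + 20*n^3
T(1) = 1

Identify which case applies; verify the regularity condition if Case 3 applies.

a=5, b=3, f(n)=20*n^3.
log_3(5) = 1.465 < 3.
f(n) = Omega(n^(1.465+epsilon)) for some epsilon > 0, so Case 3 is the candidate.
Regularity: a*f(n/b) = 5*20*(n/3)^3 = (5/27)*20*n^3 <= c*f(n) with c = 5/27 < 1. Satisfied.
Case 3: T(n) = Theta(n^3).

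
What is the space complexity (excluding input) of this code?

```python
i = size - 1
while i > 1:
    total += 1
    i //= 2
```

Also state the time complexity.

Space complexity: O(1).
Only a constant amount of auxiliary storage is used; nothing grows with n.
Time complexity: O(log n).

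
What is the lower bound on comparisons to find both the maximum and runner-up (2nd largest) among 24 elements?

Lower bound: finding the max needs 24-1 comparisons. By an adversary weight-doubling argument, the maximum element must personally win at least ceil(log_2(24)) = 5 comparisons in any correct algorithm. The 2nd largest is among those 5 direct losers, and distinguishing it requires 5-1 more comparisons. Total >= 24-1 + 5-1 = 27. A balanced tournament achieves this bound exactly.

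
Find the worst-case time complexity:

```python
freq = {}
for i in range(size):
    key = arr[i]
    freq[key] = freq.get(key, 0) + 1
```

Time complexity: O(n).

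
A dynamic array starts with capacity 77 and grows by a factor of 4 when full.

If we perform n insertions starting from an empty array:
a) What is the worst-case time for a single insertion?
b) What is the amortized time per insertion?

(a) Worst-case single insertion: O(n) -- when the array is full at capacity c, the resize copies all c elements, and c can be Theta(n).
(b) Resizes happen at sizes 77, 308, 1232, ... Total copy cost for n insertions: 77 + 308 + ... = O(n) (geometric series with ratio 1/4). Amortized cost per insertion: O(n)/n = O(1).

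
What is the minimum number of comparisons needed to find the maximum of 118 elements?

Finding the maximum requires 117 comparisons. Each comparison eliminates exactly one candidate. With 118 candidates, we need 117 eliminations.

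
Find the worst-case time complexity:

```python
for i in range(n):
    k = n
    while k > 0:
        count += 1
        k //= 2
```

Time complexity: O(n log n).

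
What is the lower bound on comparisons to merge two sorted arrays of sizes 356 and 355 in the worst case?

Adversary: with |356 - 355| <= 1 the inputs can be fully interleaved so that every adjacent pair in the merged output comes from different arrays. Then each of the 710 adjacent pairs must be directly compared, or the algorithm cannot determine their relative order. Standard merge meets this bound.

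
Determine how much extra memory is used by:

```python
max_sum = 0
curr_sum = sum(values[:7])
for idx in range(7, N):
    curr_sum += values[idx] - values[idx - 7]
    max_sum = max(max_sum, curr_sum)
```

Space complexity: O(1).
Only a constant amount of auxiliary storage is used; nothing grows with n.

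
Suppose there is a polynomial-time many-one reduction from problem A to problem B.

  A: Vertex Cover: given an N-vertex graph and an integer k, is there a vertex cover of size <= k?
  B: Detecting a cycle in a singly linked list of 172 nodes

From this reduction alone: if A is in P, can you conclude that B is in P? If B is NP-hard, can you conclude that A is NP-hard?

A poly-time reduction A <=_p B transfers tractability DOWN (B easy => A easy) and hardness UP (A hard => B hard), not the reverse.
From A in P, the reduction alone does NOT give B in P: any problem in P trivially reduces to SAT, yet SAT is not known to be in P.
From B NP-hard, the reduction alone does NOT give A NP-hard: again, easy problems reduce to hard ones.
(Here in fact A is NP-complete and B is in P, so no such reduction is known -- its existence would imply P = NP; the analysis concerns only what the assumed reduction would or would not let you conclude.)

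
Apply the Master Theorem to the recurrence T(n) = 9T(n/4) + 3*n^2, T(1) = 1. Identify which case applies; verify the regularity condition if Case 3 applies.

a=9, b=4, f(n)=3*n^2.
log_4(9) = 1.585 < 2.
f(n) = Omega(n^(1.585+epsilon)) for some epsilon > 0, so Case 3 is the candidate.
Regularity: a*f(n/b) = 9*3*(n/4)^2 = (9/16)*3*n^2 <= c*f(n) with c = 9/16 < 1. Satisfied.
Case 3: T(n) = Theta(n^2).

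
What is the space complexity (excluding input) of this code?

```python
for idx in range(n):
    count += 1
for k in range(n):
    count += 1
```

Space complexity: O(1).
Only a constant amount of auxiliary storage is used; nothing grows with n.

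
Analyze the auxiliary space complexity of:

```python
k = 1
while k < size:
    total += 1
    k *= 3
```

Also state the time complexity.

Space complexity: O(1).
Only a constant amount of auxiliary storage is used; nothing grows with n.
Time complexity: O(log n).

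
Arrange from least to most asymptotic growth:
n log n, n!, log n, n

Ordered by growth rate: log n < n < n log n < n!.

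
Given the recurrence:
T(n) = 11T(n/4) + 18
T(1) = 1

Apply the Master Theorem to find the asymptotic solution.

a=11, b=4, f(n)=18. log_4(11) = 1.73. Case 1 of Master Theorem: T(n) = O(n^1.73).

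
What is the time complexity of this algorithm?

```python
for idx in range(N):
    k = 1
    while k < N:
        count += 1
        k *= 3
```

Time complexity: O(n log n).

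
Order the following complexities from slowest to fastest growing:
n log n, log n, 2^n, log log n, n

Ordered by growth rate: log log n < log n < n < n log n < 2^n.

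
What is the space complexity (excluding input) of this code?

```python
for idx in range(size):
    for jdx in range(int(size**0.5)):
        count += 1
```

Space complexity: O(1).
Only a constant amount of auxiliary storage is used; nothing grows with n.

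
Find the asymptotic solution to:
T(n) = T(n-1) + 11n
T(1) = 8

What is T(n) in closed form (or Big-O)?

Unrolling: T(n) = 8 + 11*(2 + 3 + ... + n) = 8 + 11*(n(n+1)/2 - 1) = O(n^2).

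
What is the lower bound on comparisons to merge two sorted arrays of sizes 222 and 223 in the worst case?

Adversary: with |222 - 223| <= 1 the inputs can be fully interleaved so that every adjacent pair in the merged output comes from different arrays. Then each of the 444 adjacent pairs must be directly compared, or the algorithm cannot determine their relative order. Standard merge meets this bound.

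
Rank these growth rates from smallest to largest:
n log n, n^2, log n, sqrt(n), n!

Ordered by growth rate: log n < sqrt(n) < n log n < n^2 < n!.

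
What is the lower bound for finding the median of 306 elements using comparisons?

To find the median of 306 elements, every element must be compared at least once, so the lower bound is Omega(n). The BFPRT algorithm achieves O(n), making this tight.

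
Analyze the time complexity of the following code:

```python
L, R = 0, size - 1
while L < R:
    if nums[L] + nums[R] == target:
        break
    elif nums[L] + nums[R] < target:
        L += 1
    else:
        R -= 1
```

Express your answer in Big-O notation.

Time complexity: O(n).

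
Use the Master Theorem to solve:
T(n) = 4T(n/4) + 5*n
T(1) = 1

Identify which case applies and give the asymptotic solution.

a=4, b=4, f(n)=5*n.
log_4(4) = 1, so n^(log_b(a)) = n.
f(n) = Theta(n), so Case 2 applies.
T(n) = Theta(n log n).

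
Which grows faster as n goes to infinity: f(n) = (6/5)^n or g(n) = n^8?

f(n) = (6/5)^n grows faster: (6/5)^n is exponential with base 6/5 > 1, dominating every polynomial.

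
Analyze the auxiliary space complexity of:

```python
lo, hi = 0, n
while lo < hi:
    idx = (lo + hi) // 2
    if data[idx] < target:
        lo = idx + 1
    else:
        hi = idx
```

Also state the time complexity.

Space complexity: O(1).
Only a constant amount of auxiliary storage is used; nothing grows with n.
Time complexity: O(log n).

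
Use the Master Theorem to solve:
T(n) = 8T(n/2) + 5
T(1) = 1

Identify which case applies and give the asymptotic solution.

a=8, b=2, f(n)=5.
log_2(8) = 3 > 0.
Since f(n) = O(n^0) is polynomially smaller than n^3, Case 1 applies.
T(n) = Theta(n^3).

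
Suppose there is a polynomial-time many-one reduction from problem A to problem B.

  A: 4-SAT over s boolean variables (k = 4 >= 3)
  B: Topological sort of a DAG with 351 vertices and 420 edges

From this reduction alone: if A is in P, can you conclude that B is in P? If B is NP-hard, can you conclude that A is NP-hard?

A poly-time reduction A <=_p B transfers tractability DOWN (B easy => A easy) and hardness UP (A hard => B hard), not the reverse.
From A in P, the reduction alone does NOT give B in P: any problem in P trivially reduces to SAT, yet SAT is not known to be in P.
From B NP-hard, the reduction alone does NOT give A NP-hard: again, easy problems reduce to hard ones.
(Here in fact A is NP-complete and B is in P, so no such reduction is known -- its existence would imply P = NP; the analysis concerns only what the assumed reduction would or would not let you conclude.)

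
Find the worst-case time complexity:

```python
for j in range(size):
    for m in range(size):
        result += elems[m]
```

Time complexity: O(n^2).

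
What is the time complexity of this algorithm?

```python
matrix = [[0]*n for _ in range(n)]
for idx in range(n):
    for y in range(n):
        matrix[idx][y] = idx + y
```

Time complexity: O(n^2).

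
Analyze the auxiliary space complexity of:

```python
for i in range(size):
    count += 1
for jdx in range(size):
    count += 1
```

Space complexity: O(1).
Only a constant amount of auxiliary storage is used; nothing grows with n.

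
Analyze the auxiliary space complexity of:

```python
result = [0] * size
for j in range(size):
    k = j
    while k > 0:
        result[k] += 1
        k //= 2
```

Space complexity: O(n).
Auxiliary storage grows linearly with the input size n in the worst case.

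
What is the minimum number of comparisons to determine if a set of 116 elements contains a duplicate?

Determining if 116 elements are all distinct requires Omega(n log n) comparisons in the comparison model. This follows from the element distinctness lower bound.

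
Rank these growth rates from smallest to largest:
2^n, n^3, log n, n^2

Ordered by growth rate: log n < n^2 < n^3 < 2^n.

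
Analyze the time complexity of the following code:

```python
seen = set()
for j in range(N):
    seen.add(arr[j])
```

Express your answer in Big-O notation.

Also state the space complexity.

Time complexity: O(n).
Space complexity: O(n).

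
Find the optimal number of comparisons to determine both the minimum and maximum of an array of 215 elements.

Naive approach: 428 comparisons (214 for max + 214 for min).
Optimal: Compare elements in pairs first (floor(n/2) = 107 comparisons), then find max among winners and min among losers (107 comparisons each).
Total: ceil(3n/2) - 2 = 321 comparisons. An adversary argument shows this is also a lower bound.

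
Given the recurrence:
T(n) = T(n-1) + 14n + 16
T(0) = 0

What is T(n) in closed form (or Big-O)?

Dominant term in sum is 14*sum(i, i=1..n) = 14*n*(n+1)/2 = O(n^2).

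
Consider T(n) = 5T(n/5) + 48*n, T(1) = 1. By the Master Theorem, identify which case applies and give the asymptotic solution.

a=5, b=5, f(n)=48*n.
log_5(5) = 1, so n^(log_b(a)) = n.
f(n) = Theta(n), so Case 2 applies.
T(n) = Theta(n log n).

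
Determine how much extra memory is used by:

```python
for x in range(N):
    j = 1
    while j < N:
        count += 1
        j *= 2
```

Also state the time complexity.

Space complexity: O(1).
Only a constant amount of auxiliary storage is used; nothing grows with n.
Time complexity: O(n log n).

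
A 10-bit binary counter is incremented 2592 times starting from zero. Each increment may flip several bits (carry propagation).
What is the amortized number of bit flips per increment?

Bit i flips on every 2^i-th increment, so over 2592 increments bit i flips floor(2592/2^i) times. Summing over i: total flips < 2 * 2592. Amortized: < 2 = O(1) per increment.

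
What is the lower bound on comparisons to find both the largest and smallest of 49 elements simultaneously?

Pair elements first (floor(49/2) comparisons), then find max among winners and min among losers. Total: ceil(3*49/2) - 2 = 72 comparisons.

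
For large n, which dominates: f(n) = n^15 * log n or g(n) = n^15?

f(n) = n^15 * log n grows faster: extra log n factor -> infinity.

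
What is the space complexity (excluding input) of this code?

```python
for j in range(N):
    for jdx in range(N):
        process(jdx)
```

Space complexity: O(1).
Only a constant amount of auxiliary storage is used; nothing grows with n.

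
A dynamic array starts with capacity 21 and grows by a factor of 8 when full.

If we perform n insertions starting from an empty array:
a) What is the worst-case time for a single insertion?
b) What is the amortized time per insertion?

(a) Worst-case single insertion: O(n) -- when the array is full at capacity c, the resize copies all c elements, and c can be Theta(n).
(b) Resizes happen at sizes 21, 168, 1344, ... Total copy cost for n insertions: 21 + 168 + ... = O(n) (geometric series with ratio 1/8). Amortized cost per insertion: O(n)/n = O(1).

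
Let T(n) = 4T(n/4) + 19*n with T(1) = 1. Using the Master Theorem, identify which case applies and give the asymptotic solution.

a=4, b=4, f(n)=19*n.
log_4(4) = 1, so n^(log_b(a)) = n.
f(n) = Theta(n), so Case 2 applies.
T(n) = Theta(n log n).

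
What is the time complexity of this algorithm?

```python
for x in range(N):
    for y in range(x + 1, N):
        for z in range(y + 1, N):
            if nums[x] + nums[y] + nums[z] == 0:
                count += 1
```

Time complexity: O(n^3).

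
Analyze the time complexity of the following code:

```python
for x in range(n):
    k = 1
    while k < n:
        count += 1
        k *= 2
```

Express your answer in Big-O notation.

Time complexity: O(n log n).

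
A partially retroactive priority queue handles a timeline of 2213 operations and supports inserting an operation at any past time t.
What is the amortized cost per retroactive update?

Partially retroactive priority queues (Demaine-Iacono-Langerman) allow updates at past times with queries only at the present. With a balanced BST over the m = 2213 timeline events tracking bridges, each retroactive insert or delete is O(log m) amortized.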